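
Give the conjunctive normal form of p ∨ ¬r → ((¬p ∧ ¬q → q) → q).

¬p ∨ q

p ∨ ¬r → ((¬p ∧ ¬q → q) → q)
≡ ¬(p ∨ ¬r) ∨ ((¬p ∧ ¬q → q) → q)   [eliminate →]
≡ ¬(p ∨ ¬r) ∨ ¬(¬p ∧ ¬q → q) ∨ q   [eliminate →]
≡ ¬(p ∨ ¬r) ∨ ¬(¬(¬p ∧ ¬q) ∨ q) ∨ q   [eliminate →]
≡ ¬p ∧ ¬¬r ∨ ¬(¬(¬p ∧ ¬q) ∨ q) ∨ q   [De Morgan]
≡ ¬p ∧ r ∨ ¬(¬(¬p ∧ ¬q) ∨ q) ∨ q   [double negation]
≡ ¬p ∧ r ∨ ¬¬(¬p ∧ ¬q) ∧ ¬q ∨ q   [De Morgan]
≡ ¬p ∧ r ∨ ¬p ∧ ¬q ∧ ¬q ∨ q   [double negation]
≡ (¬p ∨ ¬p ∨ q) ∧ (¬p ∨ ¬q ∨ q) ∧ (¬p ∨ ¬q ∨ q) ∧ (r ∨ ¬p ∨ q) ∧ (r ∨ ¬q ∨ q) ∧ (r ∨ ¬q ∨ q)   [distribute ∨ over ∧]
≡ ¬p ∨ q   [simplify]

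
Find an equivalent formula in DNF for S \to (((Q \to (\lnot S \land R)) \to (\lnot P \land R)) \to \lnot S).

\lnot S \lor (\lnot Q \land P) \lor (\lnot Q \land \lnot R)

S \to (((Q \to (\lnot S \land R)) \to (\lnot P \land R)) \to \lnot S)
= \lnot S \lor (((Q \to (\lnot S \land R)) \to (\lnot P \land R)) \to \lnot S)   (eliminate \to)
= \lnot S \lor \lnot ((Q \to (\lnot S \land R)) \to (\lnot P \land R)) \lor \lnot S   (eliminate \to)
= \lnot S \lor \lnot (\lnot (Q \to (\lnot S \land R)) \lor (\lnot P \land R)) \lor \lnot S   (eliminate \to)
= \lnot S \lor \lnot (\lnot (\lnot Q \lor (\lnot S \land R)) \lor (\lnot P \land R)) \lor \lnot S   (eliminate \to)
= \lnot S \lor (\lnot \lnot (\lnot Q \lor (\lnot S \land R)) \land \lnot (\lnot P \land R)) \lor \lnot S   (De Morgan)
= \lnot S \lor ((\lnot Q \lor (\lnot S \land R)) \land \lnot (\lnot P \land R)) \lor \lnot S   (double negation)
= \lnot S \lor ((\lnot Q \lor (\lnot S \land R)) \land (\lnot \lnot P \lor \lnot R)) \lor \lnot S   (De Morgan)
= \lnot S \lor ((\lnot Q \lor (\lnot S \land R)) \land (P \lor \lnot R)) \lor \lnot S   (double negation)
= \lnot S \lor (\lnot Q \land P) \lor (\lnot Q \land \lnot R) \lor (\lnot S \land R \land P) \lor (\lnot S \land R \land \lnot R) \lor \lnot S   (distribute \land over \lor)
= \lnot S \lor (\lnot Q \land P) \lor (\lnot Q \land \lnot R)   (simplify)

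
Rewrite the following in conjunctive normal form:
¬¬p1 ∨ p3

¬¬p1 ∨ p3
≡ p1 ∨ p3   [double negation]

p1 ∨ p3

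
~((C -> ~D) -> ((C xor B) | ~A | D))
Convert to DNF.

~((C -> ~D) -> ((C xor B) | ~A | D))
≡ ~(~(C -> ~D) | (C xor B) | ~A | D)   [eliminate ->]
≡ ~(~(~C | ~D) | (C xor B) | ~A | D)   [eliminate ->]
≡ ~(~(~C | ~D) | (C & ~B) | (~C & B) | ~A | D)   [expand xor]
≡ ~~(~C | ~D) & ~(C & ~B) & ~(~C & B) & ~~A & ~D   [De Morgan]
≡ (~C | ~D) & ~(C & ~B) & ~(~C & B) & ~~A & ~D   [double negation]
≡ (~C | ~D) & (~C | ~~B) & ~(~C & B) & ~~A & ~D   [De Morgan]
≡ (~C | ~D) & (~C | B) & ~(~C & B) & ~~A & ~D   [double negation]
≡ (~C | ~D) & (~C | B) & (~~C | ~B) & ~~A & ~D   [De Morgan]
≡ (~C | ~D) & (~C | B) & (C | ~B) & ~~A & ~D   [double negation]
≡ (~C | ~D) & (~C | B) & (C | ~B) & A & ~D   [double negation]
≡ (~C & ~C & C & A & ~D) | (~C & ~C & ~B & A & ~D) | (~C & B & C & A & ~D) | (~C & B & ~B & A & ~D) | (~D & ~C & C & A & ~D) | (~D & ~C & ~B & A & ~D) | (~D & B & C & A & ~D) | (~D & B & ~B & A & ~D)   [distribute & over |]
≡ (~C & ~B & A & ~D) | (~D & B & C & A)   [simplify]

(~C & ~B & A & ~D) | (~D & B & C & A)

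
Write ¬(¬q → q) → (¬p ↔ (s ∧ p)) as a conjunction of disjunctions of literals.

¬(¬q → q) → (¬p ↔ (s ∧ p))
≡ ¬¬(¬q → q) ∨ (¬p ↔ (s ∧ p))   [eliminate →]
≡ ¬¬(¬¬q ∨ q) ∨ (¬p ↔ (s ∧ p))   [eliminate →]
≡ ¬¬(¬¬q ∨ q) ∨ ((¬p → (s ∧ p)) ∧ ((s ∧ p) → ¬p))   [eliminate ↔]
≡ ¬¬(¬¬q ∨ q) ∨ ((¬¬p ∨ (s ∧ p)) ∧ ((s ∧ p) → ¬p))   [eliminate →]
≡ ¬¬(¬¬q ∨ q) ∨ ((¬¬p ∨ (s ∧ p)) ∧ (¬(s ∧ p) ∨ ¬p))   [eliminate →]
≡ ¬¬q ∨ q ∨ ((¬¬p ∨ (s ∧ p)) ∧ (¬(s ∧ p) ∨ ¬p))   [double negation]
≡ q ∨ q ∨ ((¬¬p ∨ (s ∧ p)) ∧ (¬(s ∧ p) ∨ ¬p))   [double negation]
≡ q ∨ q ∨ ((p ∨ (s ∧ p)) ∧ (¬(s ∧ p) ∨ ¬p))   [double negation]
≡ q ∨ q ∨ ((p ∨ (s ∧ p)) ∧ (¬s ∨ ¬p ∨ ¬p))   [De Morgan]
≡ (q ∨ q ∨ p ∨ s) ∧ (q ∨ q ∨ p ∨ p) ∧ (q ∨ q ∨ ¬s ∨ ¬p ∨ ¬p)   [distribute ∨ over ∧]
≡ (q ∨ p) ∧ (q ∨ ¬s ∨ ¬p)   [simplify]

(q ∨ p) ∧ (q ∨ ¬s ∨ ¬p)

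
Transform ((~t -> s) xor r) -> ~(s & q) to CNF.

((~t -> s) xor r) -> ~(s & q)
≡ ~((~t -> s) xor r) | ~(s & q)   [eliminate ->]
≡ ~(((~t -> s) | r) & ~((~t -> s) & r)) | ~(s & q)   [expand xor]
≡ ~((~~t | s | r) & ~((~t -> s) & r)) | ~(s & q)   [eliminate ->]
≡ ~((~~t | s | r) & ~((~~t | s) & r)) | ~(s & q)   [eliminate ->]
≡ ~(~~t | s | r) | ~~((~~t | s) & r) | ~(s & q)   [De Morgan]
≡ (~~~t & ~s & ~r) | ~~((~~t | s) & r) | ~(s & q)   [De Morgan]
≡ (~t & ~s & ~r) | ~~((~~t | s) & r) | ~(s & q)   [double negation]
≡ (~t & ~s & ~r) | ((~~t | s) & r) | ~(s & q)   [double negation]
≡ (~t & ~s & ~r) | ((t | s) & r) | ~(s & q)   [double negation]
≡ (~t & ~s & ~r) | ((t | s) & r) | ~s | ~q   [De Morgan]
≡ (~t | t | s | ~s | ~q) & (~t | r | ~s | ~q) & (~s | t | s | ~s | ~q) & (~s | r | ~s | ~q) & (~r | t | s | ~s | ~q) & (~r | r | ~s | ~q)   [distribute | over &]
≡ ~s | r | ~q   [simplify]

~s | r | ~q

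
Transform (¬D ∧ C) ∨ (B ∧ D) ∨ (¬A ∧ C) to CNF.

(¬D ∨ B ∨ ¬A) ∧ (C ∨ B) ∧ (C ∨ D)

(¬D ∧ C) ∨ (B ∧ D) ∨ (¬A ∧ C)
= (¬D ∨ B ∨ ¬A) ∧ (¬D ∨ B ∨ C) ∧ (¬D ∨ D ∨ ¬A) ∧ (¬D ∨ D ∨ C) ∧ (C ∨ B ∨ ¬A) ∧ (C ∨ B ∨ C) ∧ (C ∨ D ∨ ¬A) ∧ (C ∨ D ∨ C)
= (¬D ∨ B ∨ ¬A) ∧ (C ∨ B) ∧ (C ∨ D)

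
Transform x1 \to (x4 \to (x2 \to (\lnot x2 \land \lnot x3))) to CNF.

\lnot x1 \lor \lnot x4 \lor \lnot x2

x1 \to (x4 \to (x2 \to (\lnot x2 \land \lnot x3)))
≡ \lnot x1 \lor (x4 \to (x2 \to (\lnot x2 \land \lnot x3)))   (eliminate \to)
≡ \lnot x1 \lor \lnot x4 \lor (x2 \to (\lnot x2 \land \lnot x3))   (eliminate \to)
≡ \lnot x1 \lor \lnot x4 \lor \lnot x2 \lor (\lnot x2 \land \lnot x3)   (eliminate \to)
≡ (\lnot x1 \lor \lnot x4 \lor \lnot x2 \lor \lnot x2) \land (\lnot x1 \lor \lnot x4 \lor \lnot x2 \lor \lnot x3)   (distribute \lor over \land)
≡ \lnot x1 \lor \lnot x4 \lor \lnot x2   (simplify)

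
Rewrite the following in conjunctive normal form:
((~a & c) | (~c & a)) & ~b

(~a | ~c) & (c | a) & ~b

((~a & c) | (~c & a)) & ~b
⇔ (~a | ~c) & (~a | a) & (c | ~c) & (c | a) & ~b   [distribute | over &]
⇔ (~a | ~c) & (c | a) & ~b   [simplify]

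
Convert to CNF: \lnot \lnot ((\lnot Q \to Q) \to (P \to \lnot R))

\lnot Q \lor \lnot P \lor \lnot R

\lnot \lnot ((\lnot Q \to Q) \to (P \to \lnot R))
= \lnot \lnot (\lnot (\lnot Q \to Q) \lor (P \to \lnot R))   [eliminate \to]
= \lnot \lnot (\lnot (\lnot \lnot Q \lor Q) \lor (P \to \lnot R))   [eliminate \to]
= \lnot \lnot (\lnot (\lnot \lnot Q \lor Q) \lor \lnot P \lor \lnot R)   [eliminate \to]
= \lnot (\lnot \lnot Q \lor Q) \lor \lnot P \lor \lnot R   [double negation]
= \lnot \lnot \lnot Q \land \lnot Q \lor \lnot P \lor \lnot R   [De Morgan]
= \lnot Q \land \lnot Q \lor \lnot P \lor \lnot R   [double negation]
= (\lnot Q \lor \lnot P \lor \lnot R) \land (\lnot Q \lor \lnot P \lor \lnot R)   [distribute \lor over \land]
= \lnot Q \lor \lnot P \lor \lnot R   [simplify]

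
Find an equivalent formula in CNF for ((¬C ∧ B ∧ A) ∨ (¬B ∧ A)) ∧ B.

(¬C ∨ ¬B) ∧ A ∧ B

((¬C ∧ B ∧ A) ∨ (¬B ∧ A)) ∧ B
= (¬C ∨ ¬B) ∧ (¬C ∨ A) ∧ (B ∨ ¬B) ∧ (B ∨ A) ∧ (A ∨ ¬B) ∧ (A ∨ A) ∧ B   — distribute ∨ over ∧
= (¬C ∨ ¬B) ∧ A ∧ B   — simplify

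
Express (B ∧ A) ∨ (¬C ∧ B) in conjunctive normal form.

(B ∧ A) ∨ (¬C ∧ B)
= (B ∨ ¬C) ∧ (B ∨ B) ∧ (A ∨ ¬C) ∧ (A ∨ B)   (distribute ∨ over ∧)
= B ∧ (A ∨ ¬C)   (simplify)

B ∧ (A ∨ ¬C)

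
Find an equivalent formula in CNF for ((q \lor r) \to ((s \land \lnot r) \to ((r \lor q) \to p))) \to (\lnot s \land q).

(q \lor r) \land (s \lor q) \land (\lnot r \lor \lnot s) \land (\lnot r \lor q) \land (\lnot p \lor \lnot s) \land (\lnot p \lor q)

((q \lor r) \to ((s \land \lnot r) \to ((r \lor q) \to p))) \to (\lnot s \land q)
⇔ \lnot ((q \lor r) \to ((s \land \lnot r) \to ((r \lor q) \to p))) \lor (\lnot s \land q)   [eliminate \to]
⇔ \lnot (\lnot (q \lor r) \lor ((s \land \lnot r) \to ((r \lor q) \to p))) \lor (\lnot s \land q)   [eliminate \to]
⇔ \lnot (\lnot (q \lor r) \lor \lnot (s \land \lnot r) \lor ((r \lor q) \to p)) \lor (\lnot s \land q)   [eliminate \to]
⇔ \lnot (\lnot (q \lor r) \lor \lnot (s \land \lnot r) \lor \lnot (r \lor q) \lor p) \lor (\lnot s \land q)   [eliminate \to]
⇔ (\lnot \lnot (q \lor r) \land \lnot \lnot (s \land \lnot r) \land \lnot \lnot (r \lor q) \land \lnot p) \lor (\lnot s \land q)   [De Morgan]
⇔ ((q \lor r) \land \lnot \lnot (s \land \lnot r) \land \lnot \lnot (r \lor q) \land \lnot p) \lor (\lnot s \land q)   [double negation]
⇔ ((q \lor r) \land s \land \lnot r \land \lnot \lnot (r \lor q) \land \lnot p) \lor (\lnot s \land q)   [double negation]
⇔ ((q \lor r) \land s \land \lnot r \land (r \lor q) \land \lnot p) \lor (\lnot s \land q)   [double negation]
⇔ (q \lor r \lor \lnot s) \land (q \lor r \lor q) \land (s \lor \lnot s) \land (s \lor q) \land (\lnot r \lor \lnot s) \land (\lnot r \lor q) \land (r \lor q \lor \lnot s) \land (r \lor q \lor q) \land (\lnot p \lor \lnot s) \land (\lnot p \lor q)   [distribute \lor over \land]
⇔ (q \lor r) \land (s \lor q) \land (\lnot r \lor \lnot s) \land (\lnot r \lor q) \land (\lnot p \lor \lnot s) \land (\lnot p \lor q)   [simplify]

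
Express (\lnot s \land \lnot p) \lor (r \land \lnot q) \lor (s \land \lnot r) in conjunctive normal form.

(\lnot s \lor \lnot q \lor \lnot r) \land (\lnot p \lor r \lor s) \land (\lnot p \lor \lnot q \lor s) \land (\lnot p \lor \lnot q \lor \lnot r)

(\lnot s \land \lnot p) \lor (r \land \lnot q) \lor (s \land \lnot r)
≡ (\lnot s \lor r \lor s) \land (\lnot s \lor r \lor \lnot r) \land (\lnot s \lor \lnot q \lor s) \land (\lnot s \lor \lnot q \lor \lnot r) \land (\lnot p \lor r \lor s) \land (\lnot p \lor r \lor \lnot r) \land (\lnot p \lor \lnot q \lor s) \land (\lnot p \lor \lnot q \lor \lnot r)   — distribute \lor over \land
≡ (\lnot s \lor \lnot q \lor \lnot r) \land (\lnot p \lor r \lor s) \land (\lnot p \lor \lnot q \lor s) \land (\lnot p \lor \lnot q \lor \lnot r)   — simplify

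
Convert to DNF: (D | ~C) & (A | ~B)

(D | ~C) & (A | ~B)
= (D & A) | (D & ~B) | (~C & A) | (~C & ~B)   [distribute & over |]

(D & A) | (D & ~B) | (~C & A) | (~C & ~B)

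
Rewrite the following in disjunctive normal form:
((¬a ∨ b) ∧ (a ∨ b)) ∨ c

b ∨ c

((¬a ∨ b) ∧ (a ∨ b)) ∨ c
⇔ (¬a ∧ a) ∨ (¬a ∧ b) ∨ (b ∧ a) ∨ (b ∧ b) ∨ c   [distribute ∧ over ∨]
⇔ b ∨ c   [simplify]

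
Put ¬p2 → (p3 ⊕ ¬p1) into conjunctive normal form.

(p2 ∨ p3 ∨ ¬p1) ∧ (p2 ∨ ¬p3 ∨ p1)

¬p2 → (p3 ⊕ ¬p1)
≡ ¬¬p2 ∨ (p3 ⊕ ¬p1)   [eliminate →]
≡ ¬¬p2 ∨ ((p3 ∨ ¬p1) ∧ ¬(p3 ∧ ¬p1))   [expand ⊕]
≡ p2 ∨ ((p3 ∨ ¬p1) ∧ ¬(p3 ∧ ¬p1))   [double negation]
≡ p2 ∨ ((p3 ∨ ¬p1) ∧ (¬p3 ∨ ¬¬p1))   [De Morgan]
≡ p2 ∨ ((p3 ∨ ¬p1) ∧ (¬p3 ∨ p1))   [double negation]
≡ (p2 ∨ p3 ∨ ¬p1) ∧ (p2 ∨ ¬p3 ∨ p1)   [distribute ∨ over ∧]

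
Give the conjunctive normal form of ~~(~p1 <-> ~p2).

(p1 | ~p2) & (p2 | ~p1)

~~(~p1 <-> ~p2)
≡ ~~((~p1 -> ~p2) & (~p2 -> ~p1))   (eliminate <->)
≡ ~~((~~p1 | ~p2) & (~p2 -> ~p1))   (eliminate ->)
≡ ~~((~~p1 | ~p2) & (~~p2 | ~p1))   (eliminate ->)
≡ (~~p1 | ~p2) & (~~p2 | ~p1)   (double negation)
≡ (p1 | ~p2) & (~~p2 | ~p1)   (double negation)
≡ (p1 | ~p2) & (p2 | ~p1)   (double negation)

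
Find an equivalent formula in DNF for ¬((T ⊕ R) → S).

(T ∧ ¬R ∧ ¬S) ∨ (¬T ∧ R ∧ ¬S)

¬((T ⊕ R) → S)
≡ ¬(¬(T ⊕ R) ∨ S)   (eliminate →)
≡ ¬(¬((T ∧ ¬R) ∨ (¬T ∧ R)) ∨ S)   (expand ⊕)
≡ ¬¬((T ∧ ¬R) ∨ (¬T ∧ R)) ∧ ¬S   (De Morgan)
≡ ((T ∧ ¬R) ∨ (¬T ∧ R)) ∧ ¬S   (double negation)
≡ (T ∧ ¬R ∧ ¬S) ∨ (¬T ∧ R ∧ ¬S)   (distribute ∧ over ∨)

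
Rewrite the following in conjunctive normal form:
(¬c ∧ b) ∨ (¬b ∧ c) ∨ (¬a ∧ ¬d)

(¬c ∧ b) ∨ (¬b ∧ c) ∨ (¬a ∧ ¬d)
≡ (¬c ∨ ¬b ∨ ¬a) ∧ (¬c ∨ ¬b ∨ ¬d) ∧ (¬c ∨ c ∨ ¬a) ∧ (¬c ∨ c ∨ ¬d) ∧ (b ∨ ¬b ∨ ¬a) ∧ (b ∨ ¬b ∨ ¬d) ∧ (b ∨ c ∨ ¬a) ∧ (b ∨ c ∨ ¬d)   [distribute ∨ over ∧]
≡ (¬c ∨ ¬b ∨ ¬a) ∧ (¬c ∨ ¬b ∨ ¬d) ∧ (b ∨ c ∨ ¬a) ∧ (b ∨ c ∨ ¬d)   [simplify]

(¬c ∨ ¬b ∨ ¬a) ∧ (¬c ∨ ¬b ∨ ¬d) ∧ (b ∨ c ∨ ¬a) ∧ (b ∨ c ∨ ¬d)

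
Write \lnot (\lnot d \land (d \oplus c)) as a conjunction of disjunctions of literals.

d \lor \lnot c

\lnot (\lnot d \land (d \oplus c))
⇔ \lnot (\lnot d \land (d \lor c) \land \lnot (d \land c))   (expand \oplus)
⇔ \lnot \lnot d \lor \lnot (d \lor c) \lor \lnot \lnot (d \land c)   (De Morgan)
⇔ d \lor \lnot (d \lor c) \lor \lnot \lnot (d \land c)   (double negation)
⇔ d \lor (\lnot d \land \lnot c) \lor \lnot \lnot (d \land c)   (De Morgan)
⇔ d \lor (\lnot d \land \lnot c) \lor (d \land c)   (double negation)
⇔ (d \lor \lnot d \lor d) \land (d \lor \lnot d \lor c) \land (d \lor \lnot c \lor d) \land (d \lor \lnot c \lor c)   (distribute \lor over \land)
⇔ d \lor \lnot c   (simplify)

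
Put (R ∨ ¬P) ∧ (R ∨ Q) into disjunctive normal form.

(R ∨ ¬P) ∧ (R ∨ Q)
⇔ (R ∧ R) ∨ (R ∧ Q) ∨ (¬P ∧ R) ∨ (¬P ∧ Q)   [distribute ∧ over ∨]
⇔ R ∨ (¬P ∧ Q)   [simplify]

R ∨ (¬P ∧ Q)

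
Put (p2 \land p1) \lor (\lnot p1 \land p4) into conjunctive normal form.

(p2 \land p1) \lor (\lnot p1 \land p4)
⇔ (p2 \lor \lnot p1) \land (p2 \lor p4) \land (p1 \lor \lnot p1) \land (p1 \lor p4)   [distribute \lor over \land]
⇔ (p2 \lor \lnot p1) \land (p2 \lor p4) \land (p1 \lor p4)   [simplify]

(p2 \lor \lnot p1) \land (p2 \lor p4) \land (p1 \lor p4)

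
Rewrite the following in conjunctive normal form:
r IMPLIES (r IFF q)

NOT r OR q

r IMPLIES (r IFF q)
≡ NOT r OR (r IFF q)   — eliminate IMPLIES
≡ NOT r OR ((r IMPLIES q) AND (q IMPLIES r))   — eliminate IFF
≡ NOT r OR ((NOT r OR q) AND (q IMPLIES r))   — eliminate IMPLIES
≡ NOT r OR ((NOT r OR q) AND (NOT q OR r))   — eliminate IMPLIES
≡ (NOT r OR NOT r OR q) AND (NOT r OR NOT q OR r)   — distribute OR over AND
≡ NOT r OR q   — simplify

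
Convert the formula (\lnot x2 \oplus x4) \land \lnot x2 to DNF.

(\lnot x2 \oplus x4) \land \lnot x2
⇔ (\lnot x2 \land \lnot x4 \lor \lnot \lnot x2 \land x4) \land \lnot x2   — expand \oplus
⇔ (\lnot x2 \land \lnot x4 \lor x2 \land x4) \land \lnot x2   — double negation
⇔ \lnot x2 \land \lnot x4 \land \lnot x2 \lor x2 \land x4 \land \lnot x2   — distribute \land over \lor
⇔ \lnot x2 \land \lnot x4   — simplify

\lnot x2 \land \lnot x4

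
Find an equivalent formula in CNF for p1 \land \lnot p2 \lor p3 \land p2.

p1 \land \lnot p2 \lor p3 \land p2
≡ (p1 \lor p3) \land (p1 \lor p2) \land (\lnot p2 \lor p3) \land (\lnot p2 \lor p2)   [distribute \lor over \land]
≡ (p1 \lor p3) \land (p1 \lor p2) \land (\lnot p2 \lor p3)   [simplify]

(p1 \lor p3) \land (p1 \lor p2) \land (\lnot p2 \lor p3)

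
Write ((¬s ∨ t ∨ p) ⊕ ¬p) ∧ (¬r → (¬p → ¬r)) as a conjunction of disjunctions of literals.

(s ∨ p) ∧ (¬t ∨ p)

((¬s ∨ t ∨ p) ⊕ ¬p) ∧ (¬r → (¬p → ¬r))
≡ (¬s ∨ t ∨ p ∨ ¬p) ∧ ¬((¬s ∨ t ∨ p) ∧ ¬p) ∧ (¬r → (¬p → ¬r))   (expand ⊕)
≡ (¬s ∨ t ∨ p ∨ ¬p) ∧ ¬((¬s ∨ t ∨ p) ∧ ¬p) ∧ (¬¬r ∨ (¬p → ¬r))   (eliminate →)
≡ (¬s ∨ t ∨ p ∨ ¬p) ∧ ¬((¬s ∨ t ∨ p) ∧ ¬p) ∧ (¬¬r ∨ ¬¬p ∨ ¬r)   (eliminate →)
≡ (¬s ∨ t ∨ p ∨ ¬p) ∧ (¬(¬s ∨ t ∨ p) ∨ ¬¬p) ∧ (¬¬r ∨ ¬¬p ∨ ¬r)   (De Morgan)
≡ (¬s ∨ t ∨ p ∨ ¬p) ∧ ((¬¬s ∧ ¬t ∧ ¬p) ∨ ¬¬p) ∧ (¬¬r ∨ ¬¬p ∨ ¬r)   (De Morgan)
≡ (¬s ∨ t ∨ p ∨ ¬p) ∧ ((s ∧ ¬t ∧ ¬p) ∨ ¬¬p) ∧ (¬¬r ∨ ¬¬p ∨ ¬r)   (double negation)
≡ (¬s ∨ t ∨ p ∨ ¬p) ∧ ((s ∧ ¬t ∧ ¬p) ∨ p) ∧ (¬¬r ∨ ¬¬p ∨ ¬r)   (double negation)
≡ (¬s ∨ t ∨ p ∨ ¬p) ∧ ((s ∧ ¬t ∧ ¬p) ∨ p) ∧ (r ∨ ¬¬p ∨ ¬r)   (double negation)
≡ (¬s ∨ t ∨ p ∨ ¬p) ∧ ((s ∧ ¬t ∧ ¬p) ∨ p) ∧ (r ∨ p ∨ ¬r)   (double negation)
≡ (¬s ∨ t ∨ p ∨ ¬p) ∧ (s ∨ p) ∧ (¬t ∨ p) ∧ (¬p ∨ p) ∧ (r ∨ p ∨ ¬r)   (distribute ∨ over ∧)
≡ (s ∨ p) ∧ (¬t ∨ p)   (simplify)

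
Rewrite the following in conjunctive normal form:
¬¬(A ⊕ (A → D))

¬A ∨ ¬D

¬¬(A ⊕ (A → D))
= ¬¬((A ∨ (A → D)) ∧ ¬(A ∧ (A → D)))   [expand ⊕]
= ¬¬((A ∨ ¬A ∨ D) ∧ ¬(A ∧ (A → D)))   [eliminate →]
= ¬¬((A ∨ ¬A ∨ D) ∧ ¬(A ∧ (¬A ∨ D)))   [eliminate →]
= (A ∨ ¬A ∨ D) ∧ ¬(A ∧ (¬A ∨ D))   [double negation]
= (A ∨ ¬A ∨ D) ∧ (¬A ∨ ¬(¬A ∨ D))   [De Morgan]
= (A ∨ ¬A ∨ D) ∧ (¬A ∨ (¬¬A ∧ ¬D))   [De Morgan]
= (A ∨ ¬A ∨ D) ∧ (¬A ∨ (A ∧ ¬D))   [double negation]
= (A ∨ ¬A ∨ D) ∧ (¬A ∨ A) ∧ (¬A ∨ ¬D)   [distribute ∨ over ∧]
= ¬A ∨ ¬D   [simplify]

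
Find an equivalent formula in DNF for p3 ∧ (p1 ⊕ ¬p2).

p3 ∧ (p1 ⊕ ¬p2)
≡ p3 ∧ ((p1 ∧ ¬¬p2) ∨ (¬p1 ∧ ¬p2))   — expand ⊕
≡ p3 ∧ ((p1 ∧ p2) ∨ (¬p1 ∧ ¬p2))   — double negation
≡ (p3 ∧ p1 ∧ p2) ∨ (p3 ∧ ¬p1 ∧ ¬p2)   — distribute ∧ over ∨

(p3 ∧ p1 ∧ p2) ∨ (p3 ∧ ¬p1 ∧ ¬p2)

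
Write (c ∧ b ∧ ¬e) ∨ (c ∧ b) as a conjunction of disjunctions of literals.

(c ∧ b ∧ ¬e) ∨ (c ∧ b)
⇔ (c ∨ c) ∧ (c ∨ b) ∧ (b ∨ c) ∧ (b ∨ b) ∧ (¬e ∨ c) ∧ (¬e ∨ b)   (distribute ∨ over ∧)
⇔ c ∧ b   (simplify)

c ∧ b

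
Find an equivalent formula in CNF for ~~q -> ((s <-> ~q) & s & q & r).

~~q -> ((s <-> ~q) & s & q & r)
≡ ~~~q | ((s <-> ~q) & s & q & r)   [eliminate ->]
≡ ~~~q | ((s -> ~q) & (~q -> s) & s & q & r)   [eliminate <->]
≡ ~~~q | ((~s | ~q) & (~q -> s) & s & q & r)   [eliminate ->]
≡ ~~~q | ((~s | ~q) & (~~q | s) & s & q & r)   [eliminate ->]
≡ ~q | ((~s | ~q) & (~~q | s) & s & q & r)   [double negation]
≡ ~q | ((~s | ~q) & (q | s) & s & q & r)   [double negation]
≡ (~q | ~s | ~q) & (~q | q | s) & (~q | s) & (~q | q) & (~q | r)   [distribute | over &]
≡ (~q | ~s) & (~q | s) & (~q | r)   [simplify]

(~q | ~s) & (~q | s) & (~q | r)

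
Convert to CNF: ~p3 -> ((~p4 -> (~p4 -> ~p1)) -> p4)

~p3 -> ((~p4 -> (~p4 -> ~p1)) -> p4)
⇔ ~~p3 | ((~p4 -> (~p4 -> ~p1)) -> p4)   — eliminate ->
⇔ ~~p3 | ~(~p4 -> (~p4 -> ~p1)) | p4   — eliminate ->
⇔ ~~p3 | ~(~~p4 | (~p4 -> ~p1)) | p4   — eliminate ->
⇔ ~~p3 | ~(~~p4 | ~~p4 | ~p1) | p4   — eliminate ->
⇔ p3 | ~(~~p4 | ~~p4 | ~p1) | p4   — double negation
⇔ p3 | (~~~p4 & ~~~p4 & ~~p1) | p4   — De Morgan
⇔ p3 | (~p4 & ~~~p4 & ~~p1) | p4   — double negation
⇔ p3 | (~p4 & ~p4 & ~~p1) | p4   — double negation
⇔ p3 | (~p4 & ~p4 & p1) | p4   — double negation
⇔ (p3 | ~p4 | p4) & (p3 | ~p4 | p4) & (p3 | p1 | p4)   — distribute | over &
⇔ p3 | p1 | p4   — simplify

p3 | p1 | p4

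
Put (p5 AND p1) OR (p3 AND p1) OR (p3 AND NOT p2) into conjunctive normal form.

(p5 AND p1) OR (p3 AND p1) OR (p3 AND NOT p2)
≡ (p5 OR p3 OR p3) AND (p5 OR p3 OR NOT p2) AND (p5 OR p1 OR p3) AND (p5 OR p1 OR NOT p2) AND (p1 OR p3 OR p3) AND (p1 OR p3 OR NOT p2) AND (p1 OR p1 OR p3) AND (p1 OR p1 OR NOT p2)   [distribute OR over AND]
≡ (p5 OR p3) AND (p1 OR p3) AND (p1 OR NOT p2)   [simplify]

(p5 OR p3) AND (p1 OR p3) AND (p1 OR NOT p2)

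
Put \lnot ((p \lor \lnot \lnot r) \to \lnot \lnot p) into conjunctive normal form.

(p \lor r) \land \lnot p

\lnot ((p \lor \lnot \lnot r) \to \lnot \lnot p)
≡ \lnot (\lnot (p \lor \lnot \lnot r) \lor \lnot \lnot p)
≡ \lnot \lnot (p \lor \lnot \lnot r) \land \lnot \lnot \lnot p
≡ (p \lor \lnot \lnot r) \land \lnot \lnot \lnot p
≡ (p \lor r) \land \lnot \lnot \lnot p
≡ (p \lor r) \land \lnot p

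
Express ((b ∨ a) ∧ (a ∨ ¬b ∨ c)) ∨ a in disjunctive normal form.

(b ∧ c) ∨ a

((b ∨ a) ∧ (a ∨ ¬b ∨ c)) ∨ a
= (b ∧ a) ∨ (b ∧ ¬b) ∨ (b ∧ c) ∨ (a ∧ a) ∨ (a ∧ ¬b) ∨ (a ∧ c) ∨ a   (distribute ∧ over ∨)
= (b ∧ c) ∨ a   (simplify)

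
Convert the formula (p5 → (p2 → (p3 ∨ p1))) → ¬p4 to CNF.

(p5 ∨ ¬p4) ∧ (p2 ∨ ¬p4) ∧ (¬p3 ∨ ¬p4) ∧ (¬p1 ∨ ¬p4)

(p5 → (p2 → (p3 ∨ p1))) → ¬p4
= ¬(p5 → (p2 → (p3 ∨ p1))) ∨ ¬p4
= ¬(¬p5 ∨ (p2 → (p3 ∨ p1))) ∨ ¬p4
= ¬(¬p5 ∨ ¬p2 ∨ p3 ∨ p1) ∨ ¬p4
= (¬¬p5 ∧ ¬¬p2 ∧ ¬p3 ∧ ¬p1) ∨ ¬p4
= (p5 ∧ ¬¬p2 ∧ ¬p3 ∧ ¬p1) ∨ ¬p4
= (p5 ∧ p2 ∧ ¬p3 ∧ ¬p1) ∨ ¬p4
= (p5 ∨ ¬p4) ∧ (p2 ∨ ¬p4) ∧ (¬p3 ∨ ¬p4) ∧ (¬p1 ∨ ¬p4)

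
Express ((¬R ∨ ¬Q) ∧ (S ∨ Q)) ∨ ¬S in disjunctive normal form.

(¬R ∧ S) ∨ (¬R ∧ Q) ∨ (¬Q ∧ S) ∨ ¬S

((¬R ∨ ¬Q) ∧ (S ∨ Q)) ∨ ¬S
= (¬R ∧ S) ∨ (¬R ∧ Q) ∨ (¬Q ∧ S) ∨ (¬Q ∧ Q) ∨ ¬S   (distribute ∧ over ∨)
= (¬R ∧ S) ∨ (¬R ∧ Q) ∨ (¬Q ∧ S) ∨ ¬S   (simplify)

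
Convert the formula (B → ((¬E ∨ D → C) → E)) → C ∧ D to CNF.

(B ∨ C) ∧ (B ∨ D) ∧ (E ∨ C) ∧ (¬D ∨ C) ∧ (¬E ∨ C) ∧ (¬E ∨ D)

(B → ((¬E ∨ D → C) → E)) → C ∧ D
⇔ ¬(B → ((¬E ∨ D → C) → E)) ∨ C ∧ D   (eliminate →)
⇔ ¬(¬B ∨ ((¬E ∨ D → C) → E)) ∨ C ∧ D   (eliminate →)
⇔ ¬(¬B ∨ ¬(¬E ∨ D → C) ∨ E) ∨ C ∧ D   (eliminate →)
⇔ ¬(¬B ∨ ¬(¬(¬E ∨ D) ∨ C) ∨ E) ∨ C ∧ D   (eliminate →)
⇔ ¬¬B ∧ ¬¬(¬(¬E ∨ D) ∨ C) ∧ ¬E ∨ C ∧ D   (De Morgan)
⇔ B ∧ ¬¬(¬(¬E ∨ D) ∨ C) ∧ ¬E ∨ C ∧ D   (double negation)
⇔ B ∧ (¬(¬E ∨ D) ∨ C) ∧ ¬E ∨ C ∧ D   (double negation)
⇔ B ∧ (¬¬E ∧ ¬D ∨ C) ∧ ¬E ∨ C ∧ D   (De Morgan)
⇔ B ∧ (E ∧ ¬D ∨ C) ∧ ¬E ∨ C ∧ D   (double negation)
⇔ (B ∨ C) ∧ (B ∨ D) ∧ (E ∨ C ∨ C) ∧ (E ∨ C ∨ D) ∧ (¬D ∨ C ∨ C) ∧ (¬D ∨ C ∨ D) ∧ (¬E ∨ C) ∧ (¬E ∨ D)   (distribute ∨ over ∧)
⇔ (B ∨ C) ∧ (B ∨ D) ∧ (E ∨ C) ∧ (¬D ∨ C) ∧ (¬E ∨ C) ∧ (¬E ∨ D)   (simplify)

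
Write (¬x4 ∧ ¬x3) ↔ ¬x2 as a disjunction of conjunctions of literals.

(¬x4 ∧ ¬x3) ↔ ¬x2
⇔ ((¬x4 ∧ ¬x3) → ¬x2) ∧ (¬x2 → (¬x4 ∧ ¬x3))   — eliminate ↔
⇔ (¬(¬x4 ∧ ¬x3) ∨ ¬x2) ∧ (¬x2 → (¬x4 ∧ ¬x3))   — eliminate →
⇔ (¬(¬x4 ∧ ¬x3) ∨ ¬x2) ∧ (¬¬x2 ∨ (¬x4 ∧ ¬x3))   — eliminate →
⇔ (¬¬x4 ∨ ¬¬x3 ∨ ¬x2) ∧ (¬¬x2 ∨ (¬x4 ∧ ¬x3))   — De Morgan
⇔ (x4 ∨ ¬¬x3 ∨ ¬x2) ∧ (¬¬x2 ∨ (¬x4 ∧ ¬x3))   — double negation
⇔ (x4 ∨ x3 ∨ ¬x2) ∧ (¬¬x2 ∨ (¬x4 ∧ ¬x3))   — double negation
⇔ (x4 ∨ x3 ∨ ¬x2) ∧ (x2 ∨ (¬x4 ∧ ¬x3))   — double negation
⇔ (x4 ∧ x2) ∨ (x4 ∧ ¬x4 ∧ ¬x3) ∨ (x3 ∧ x2) ∨ (x3 ∧ ¬x4 ∧ ¬x3) ∨ (¬x2 ∧ x2) ∨ (¬x2 ∧ ¬x4 ∧ ¬x3)   — distribute ∧ over ∨
⇔ (x4 ∧ x2) ∨ (x3 ∧ x2) ∨ (¬x2 ∧ ¬x4 ∧ ¬x3)   — simplify

(x4 ∧ x2) ∨ (x3 ∧ x2) ∨ (¬x2 ∧ ¬x4 ∧ ¬x3)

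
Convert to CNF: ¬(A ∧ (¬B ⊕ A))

¬(A ∧ (¬B ⊕ A))
⇔ ¬(A ∧ (¬B ∨ A) ∧ ¬(¬B ∧ A))   — expand ⊕
⇔ ¬A ∨ ¬(¬B ∨ A) ∨ ¬¬(¬B ∧ A)   — De Morgan
⇔ ¬A ∨ (¬¬B ∧ ¬A) ∨ ¬¬(¬B ∧ A)   — De Morgan
⇔ ¬A ∨ (B ∧ ¬A) ∨ ¬¬(¬B ∧ A)   — double negation
⇔ ¬A ∨ (B ∧ ¬A) ∨ (¬B ∧ A)   — double negation
⇔ (¬A ∨ B ∨ ¬B) ∧ (¬A ∨ B ∨ A) ∧ (¬A ∨ ¬A ∨ ¬B) ∧ (¬A ∨ ¬A ∨ A)   — distribute ∨ over ∧
⇔ ¬A ∨ ¬B   — simplify

¬A ∨ ¬B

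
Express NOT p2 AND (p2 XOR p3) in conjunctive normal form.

NOT p2 AND (p2 OR p3)

NOT p2 AND (p2 XOR p3)
= NOT p2 AND (p2 OR p3) AND NOT (p2 AND p3)   [expand XOR]
= NOT p2 AND (p2 OR p3) AND (NOT p2 OR NOT p3)   [De Morgan]
= NOT p2 AND (p2 OR p3)   [simplify]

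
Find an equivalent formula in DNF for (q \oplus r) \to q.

(\lnot q \land \lnot r) \lor q

(q \oplus r) \to q
≡ \lnot (q \oplus r) \lor q   (eliminate \to)
≡ \lnot ((q \land \lnot r) \lor (\lnot q \land r)) \lor q   (expand \oplus)
≡ (\lnot (q \land \lnot r) \land \lnot (\lnot q \land r)) \lor q   (De Morgan)
≡ ((\lnot q \lor \lnot \lnot r) \land \lnot (\lnot q \land r)) \lor q   (De Morgan)
≡ ((\lnot q \lor r) \land \lnot (\lnot q \land r)) \lor q   (double negation)
≡ ((\lnot q \lor r) \land (\lnot \lnot q \lor \lnot r)) \lor q   (De Morgan)
≡ ((\lnot q \lor r) \land (q \lor \lnot r)) \lor q   (double negation)
≡ (\lnot q \land q) \lor (\lnot q \land \lnot r) \lor (r \land q) \lor (r \land \lnot r) \lor q   (distribute \land over \lor)
≡ (\lnot q \land \lnot r) \lor q   (simplify)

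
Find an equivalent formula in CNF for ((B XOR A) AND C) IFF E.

((B XOR A) AND C) IFF E
≡ (((B XOR A) AND C) IMPLIES E) AND (E IMPLIES ((B XOR A) AND C))   — eliminate IFF
≡ (NOT ((B XOR A) AND C) OR E) AND (E IMPLIES ((B XOR A) AND C))   — eliminate IMPLIES
≡ (NOT ((B OR A) AND NOT (B AND A) AND C) OR E) AND (E IMPLIES ((B XOR A) AND C))   — expand XOR
≡ (NOT ((B OR A) AND NOT (B AND A) AND C) OR E) AND (NOT E OR ((B XOR A) AND C))   — eliminate IMPLIES
≡ (NOT ((B OR A) AND NOT (B AND A) AND C) OR E) AND (NOT E OR ((B OR A) AND NOT (B AND A) AND C))   — expand XOR
≡ (NOT (B OR A) OR NOT NOT (B AND A) OR NOT C OR E) AND (NOT E OR ((B OR A) AND NOT (B AND A) AND C))   — De Morgan
≡ ((NOT B AND NOT A) OR NOT NOT (B AND A) OR NOT C OR E) AND (NOT E OR ((B OR A) AND NOT (B AND A) AND C))   — De Morgan
≡ ((NOT B AND NOT A) OR (B AND A) OR NOT C OR E) AND (NOT E OR ((B OR A) AND NOT (B AND A) AND C))   — double negation
≡ ((NOT B AND NOT A) OR (B AND A) OR NOT C OR E) AND (NOT E OR ((B OR A) AND (NOT B OR NOT A) AND C))   — De Morgan
≡ (NOT B OR B OR NOT C OR E) AND (NOT B OR A OR NOT C OR E) AND (NOT A OR B OR NOT C OR E) AND (NOT A OR A OR NOT C OR E) AND (NOT E OR B OR A) AND (NOT E OR NOT B OR NOT A) AND (NOT E OR C)   — distribute OR over AND
≡ (NOT B OR A OR NOT C OR E) AND (NOT A OR B OR NOT C OR E) AND (NOT E OR B OR A) AND (NOT E OR NOT B OR NOT A) AND (NOT E OR C)   — simplify

(NOT B OR A OR NOT C OR E) AND (NOT A OR B OR NOT C OR E) AND (NOT E OR B OR A) AND (NOT E OR NOT B OR NOT A) AND (NOT E OR C)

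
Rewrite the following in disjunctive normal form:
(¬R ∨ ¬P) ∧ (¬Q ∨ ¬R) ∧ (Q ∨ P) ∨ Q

(¬R ∨ ¬P) ∧ (¬Q ∨ ¬R) ∧ (Q ∨ P) ∨ Q
≡ ¬R ∧ ¬Q ∧ Q ∨ ¬R ∧ ¬Q ∧ P ∨ ¬R ∧ ¬R ∧ Q ∨ ¬R ∧ ¬R ∧ P ∨ ¬P ∧ ¬Q ∧ Q ∨ ¬P ∧ ¬Q ∧ P ∨ ¬P ∧ ¬R ∧ Q ∨ ¬P ∧ ¬R ∧ P ∨ Q   [distribute ∧ over ∨]
≡ ¬R ∧ P ∨ Q   [simplify]

¬R ∧ P ∨ Q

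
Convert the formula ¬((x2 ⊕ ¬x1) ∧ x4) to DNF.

(¬x2 ∧ x1) ∨ (¬x1 ∧ x2) ∨ ¬x4

¬((x2 ⊕ ¬x1) ∧ x4)
≡ ¬(((x2 ∧ ¬¬x1) ∨ (¬x2 ∧ ¬x1)) ∧ x4)
≡ ¬((x2 ∧ ¬¬x1) ∨ (¬x2 ∧ ¬x1)) ∨ ¬x4
≡ (¬(x2 ∧ ¬¬x1) ∧ ¬(¬x2 ∧ ¬x1)) ∨ ¬x4
≡ ((¬x2 ∨ ¬¬¬x1) ∧ ¬(¬x2 ∧ ¬x1)) ∨ ¬x4
≡ ((¬x2 ∨ ¬x1) ∧ ¬(¬x2 ∧ ¬x1)) ∨ ¬x4
≡ ((¬x2 ∨ ¬x1) ∧ (¬¬x2 ∨ ¬¬x1)) ∨ ¬x4
≡ ((¬x2 ∨ ¬x1) ∧ (x2 ∨ ¬¬x1)) ∨ ¬x4
≡ ((¬x2 ∨ ¬x1) ∧ (x2 ∨ x1)) ∨ ¬x4
≡ (¬x2 ∧ x2) ∨ (¬x2 ∧ x1) ∨ (¬x1 ∧ x2) ∨ (¬x1 ∧ x1) ∨ ¬x4
≡ (¬x2 ∧ x1) ∨ (¬x1 ∧ x2) ∨ ¬x4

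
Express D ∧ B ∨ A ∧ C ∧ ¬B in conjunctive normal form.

(D ∨ A) ∧ (D ∨ C) ∧ (D ∨ ¬B) ∧ (B ∨ A) ∧ (B ∨ C)

D ∧ B ∨ A ∧ C ∧ ¬B
⇔ (D ∨ A) ∧ (D ∨ C) ∧ (D ∨ ¬B) ∧ (B ∨ A) ∧ (B ∨ C) ∧ (B ∨ ¬B)   (distribute ∨ over ∧)
⇔ (D ∨ A) ∧ (D ∨ C) ∧ (D ∨ ¬B) ∧ (B ∨ A) ∧ (B ∨ C)   (simplify)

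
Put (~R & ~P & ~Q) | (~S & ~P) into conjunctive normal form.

(~R & ~P & ~Q) | (~S & ~P)
= (~R | ~S) & (~R | ~P) & (~P | ~S) & (~P | ~P) & (~Q | ~S) & (~Q | ~P)
= (~R | ~S) & ~P & (~Q | ~S)

(~R | ~S) & ~P & (~Q | ~S)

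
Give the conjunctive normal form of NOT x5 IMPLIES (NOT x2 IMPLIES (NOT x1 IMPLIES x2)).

NOT x5 IMPLIES (NOT x2 IMPLIES (NOT x1 IMPLIES x2))
≡ NOT NOT x5 OR (NOT x2 IMPLIES (NOT x1 IMPLIES x2))   (eliminate IMPLIES)
≡ NOT NOT x5 OR NOT NOT x2 OR (NOT x1 IMPLIES x2)   (eliminate IMPLIES)
≡ NOT NOT x5 OR NOT NOT x2 OR NOT NOT x1 OR x2   (eliminate IMPLIES)
≡ x5 OR NOT NOT x2 OR NOT NOT x1 OR x2   (double negation)
≡ x5 OR x2 OR NOT NOT x1 OR x2   (double negation)
≡ x5 OR x2 OR x1 OR x2   (double negation)
≡ x5 OR x2 OR x1   (simplify)

x5 OR x2 OR x1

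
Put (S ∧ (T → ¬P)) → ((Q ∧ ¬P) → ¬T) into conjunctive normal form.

¬S ∨ P ∨ ¬Q ∨ ¬T

(S ∧ (T → ¬P)) → ((Q ∧ ¬P) → ¬T)
⇔ ¬(S ∧ (T → ¬P)) ∨ ((Q ∧ ¬P) → ¬T)   [eliminate →]
⇔ ¬(S ∧ (¬T ∨ ¬P)) ∨ ((Q ∧ ¬P) → ¬T)   [eliminate →]
⇔ ¬(S ∧ (¬T ∨ ¬P)) ∨ ¬(Q ∧ ¬P) ∨ ¬T   [eliminate →]
⇔ ¬S ∨ ¬(¬T ∨ ¬P) ∨ ¬(Q ∧ ¬P) ∨ ¬T   [De Morgan]
⇔ ¬S ∨ (¬¬T ∧ ¬¬P) ∨ ¬(Q ∧ ¬P) ∨ ¬T   [De Morgan]
⇔ ¬S ∨ (T ∧ ¬¬P) ∨ ¬(Q ∧ ¬P) ∨ ¬T   [double negation]
⇔ ¬S ∨ (T ∧ P) ∨ ¬(Q ∧ ¬P) ∨ ¬T   [double negation]
⇔ ¬S ∨ (T ∧ P) ∨ ¬Q ∨ ¬¬P ∨ ¬T   [De Morgan]
⇔ ¬S ∨ (T ∧ P) ∨ ¬Q ∨ P ∨ ¬T   [double negation]
⇔ (¬S ∨ T ∨ ¬Q ∨ P ∨ ¬T) ∧ (¬S ∨ P ∨ ¬Q ∨ P ∨ ¬T)   [distribute ∨ over ∧]
⇔ ¬S ∨ P ∨ ¬Q ∨ ¬T   [simplify]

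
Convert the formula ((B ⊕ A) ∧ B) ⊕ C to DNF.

(B ∧ ¬A ∧ ¬C) ∨ (A ∧ B ∧ C) ∨ (¬B ∧ C)

((B ⊕ A) ∧ B) ⊕ C
= ((B ⊕ A) ∧ B ∧ ¬C) ∨ (¬((B ⊕ A) ∧ B) ∧ C)   (expand ⊕)
= (((B ∧ ¬A) ∨ (¬B ∧ A)) ∧ B ∧ ¬C) ∨ (¬((B ⊕ A) ∧ B) ∧ C)   (expand ⊕)
= (((B ∧ ¬A) ∨ (¬B ∧ A)) ∧ B ∧ ¬C) ∨ (¬(((B ∧ ¬A) ∨ (¬B ∧ A)) ∧ B) ∧ C)   (expand ⊕)
= (((B ∧ ¬A) ∨ (¬B ∧ A)) ∧ B ∧ ¬C) ∨ ((¬((B ∧ ¬A) ∨ (¬B ∧ A)) ∨ ¬B) ∧ C)   (De Morgan)
= (((B ∧ ¬A) ∨ (¬B ∧ A)) ∧ B ∧ ¬C) ∨ (((¬(B ∧ ¬A) ∧ ¬(¬B ∧ A)) ∨ ¬B) ∧ C)   (De Morgan)
= (((B ∧ ¬A) ∨ (¬B ∧ A)) ∧ B ∧ ¬C) ∨ ((((¬B ∨ ¬¬A) ∧ ¬(¬B ∧ A)) ∨ ¬B) ∧ C)   (De Morgan)
= (((B ∧ ¬A) ∨ (¬B ∧ A)) ∧ B ∧ ¬C) ∨ ((((¬B ∨ A) ∧ ¬(¬B ∧ A)) ∨ ¬B) ∧ C)   (double negation)
= (((B ∧ ¬A) ∨ (¬B ∧ A)) ∧ B ∧ ¬C) ∨ ((((¬B ∨ A) ∧ (¬¬B ∨ ¬A)) ∨ ¬B) ∧ C)   (De Morgan)
= (((B ∧ ¬A) ∨ (¬B ∧ A)) ∧ B ∧ ¬C) ∨ ((((¬B ∨ A) ∧ (B ∨ ¬A)) ∨ ¬B) ∧ C)   (double negation)
= (B ∧ ¬A ∧ B ∧ ¬C) ∨ (¬B ∧ A ∧ B ∧ ¬C) ∨ (¬B ∧ B ∧ C) ∨ (¬B ∧ ¬A ∧ C) ∨ (A ∧ B ∧ C) ∨ (A ∧ ¬A ∧ C) ∨ (¬B ∧ C)   (distribute ∧ over ∨)
= (B ∧ ¬A ∧ ¬C) ∨ (A ∧ B ∧ C) ∨ (¬B ∧ C)   (simplify)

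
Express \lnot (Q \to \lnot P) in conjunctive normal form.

\lnot (Q \to \lnot P)
≡ \lnot (\lnot Q \lor \lnot P)   — eliminate \to
≡ \lnot \lnot Q \land \lnot \lnot P   — De Morgan
≡ Q \land \lnot \lnot P   — double negation
≡ Q \land P   — double negation

Q \land P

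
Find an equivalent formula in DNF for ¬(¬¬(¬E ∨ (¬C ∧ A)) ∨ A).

E ∧ ¬A

¬(¬¬(¬E ∨ (¬C ∧ A)) ∨ A)
≡ ¬¬¬(¬E ∨ (¬C ∧ A)) ∧ ¬A   — De Morgan
≡ ¬(¬E ∨ (¬C ∧ A)) ∧ ¬A   — double negation
≡ ¬¬E ∧ ¬(¬C ∧ A) ∧ ¬A   — De Morgan
≡ E ∧ ¬(¬C ∧ A) ∧ ¬A   — double negation
≡ E ∧ (¬¬C ∨ ¬A) ∧ ¬A   — De Morgan
≡ E ∧ (C ∨ ¬A) ∧ ¬A   — double negation
≡ (E ∧ C ∧ ¬A) ∨ (E ∧ ¬A ∧ ¬A)   — distribute ∧ over ∨
≡ E ∧ ¬A   — simplify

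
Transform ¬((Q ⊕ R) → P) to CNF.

(Q ∨ R) ∧ (¬Q ∨ ¬R) ∧ ¬P

¬((Q ⊕ R) → P)
⇔ ¬(¬(Q ⊕ R) ∨ P)   [eliminate →]
⇔ ¬(¬((Q ∨ R) ∧ ¬(Q ∧ R)) ∨ P)   [expand ⊕]
⇔ ¬¬((Q ∨ R) ∧ ¬(Q ∧ R)) ∧ ¬P   [De Morgan]
⇔ (Q ∨ R) ∧ ¬(Q ∧ R) ∧ ¬P   [double negation]
⇔ (Q ∨ R) ∧ (¬Q ∨ ¬R) ∧ ¬P   [De Morgan]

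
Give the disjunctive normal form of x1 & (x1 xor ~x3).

x1 & (x1 xor ~x3)
= x1 & ((x1 & ~~x3) | (~x1 & ~x3))   (expand xor)
= x1 & ((x1 & x3) | (~x1 & ~x3))   (double negation)
= (x1 & x1 & x3) | (x1 & ~x1 & ~x3)   (distribute & over |)
= x1 & x3   (simplify)

x1 & x3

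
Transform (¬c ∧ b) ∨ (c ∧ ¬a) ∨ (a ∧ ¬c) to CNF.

(¬c ∧ b) ∨ (c ∧ ¬a) ∨ (a ∧ ¬c)
= (¬c ∨ c ∨ a) ∧ (¬c ∨ c ∨ ¬c) ∧ (¬c ∨ ¬a ∨ a) ∧ (¬c ∨ ¬a ∨ ¬c) ∧ (b ∨ c ∨ a) ∧ (b ∨ c ∨ ¬c) ∧ (b ∨ ¬a ∨ a) ∧ (b ∨ ¬a ∨ ¬c)   [distribute ∨ over ∧]
= (¬c ∨ ¬a) ∧ (b ∨ c ∨ a)   [simplify]

(¬c ∨ ¬a) ∧ (b ∨ c ∨ a)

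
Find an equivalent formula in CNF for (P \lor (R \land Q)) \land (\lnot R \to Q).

(P \lor (R \land Q)) \land (\lnot R \to Q)
≡ (P \lor (R \land Q)) \land (\lnot \lnot R \lor Q)   — eliminate \to
≡ (P \lor (R \land Q)) \land (R \lor Q)   — double negation
≡ (P \lor R) \land (P \lor Q) \land (R \lor Q)   — distribute \lor over \land

(P \lor R) \land (P \lor Q) \land (R \lor Q)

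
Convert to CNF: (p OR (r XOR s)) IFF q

(NOT p OR q) AND (NOT r OR s OR q) AND (NOT s OR r OR q) AND (NOT q OR p OR r OR s) AND (NOT q OR p OR NOT r OR NOT s)

(p OR (r XOR s)) IFF q
≡ ((p OR (r XOR s)) IMPLIES q) AND (q IMPLIES (p OR (r XOR s)))   — eliminate IFF
≡ (NOT (p OR (r XOR s)) OR q) AND (q IMPLIES (p OR (r XOR s)))   — eliminate IMPLIES
≡ (NOT (p OR ((r OR s) AND NOT (r AND s))) OR q) AND (q IMPLIES (p OR (r XOR s)))   — expand XOR
≡ (NOT (p OR ((r OR s) AND NOT (r AND s))) OR q) AND (NOT q OR p OR (r XOR s))   — eliminate IMPLIES
≡ (NOT (p OR ((r OR s) AND NOT (r AND s))) OR q) AND (NOT q OR p OR ((r OR s) AND NOT (r AND s)))   — expand XOR
≡ ((NOT p AND NOT ((r OR s) AND NOT (r AND s))) OR q) AND (NOT q OR p OR ((r OR s) AND NOT (r AND s)))   — De Morgan
≡ ((NOT p AND (NOT (r OR s) OR NOT NOT (r AND s))) OR q) AND (NOT q OR p OR ((r OR s) AND NOT (r AND s)))   — De Morgan
≡ ((NOT p AND ((NOT r AND NOT s) OR NOT NOT (r AND s))) OR q) AND (NOT q OR p OR ((r OR s) AND NOT (r AND s)))   — De Morgan
≡ ((NOT p AND ((NOT r AND NOT s) OR (r AND s))) OR q) AND (NOT q OR p OR ((r OR s) AND NOT (r AND s)))   — double negation
≡ ((NOT p AND ((NOT r AND NOT s) OR (r AND s))) OR q) AND (NOT q OR p OR ((r OR s) AND (NOT r OR NOT s)))   — De Morgan
≡ (NOT p OR q) AND (NOT r OR r OR q) AND (NOT r OR s OR q) AND (NOT s OR r OR q) AND (NOT s OR s OR q) AND (NOT q OR p OR r OR s) AND (NOT q OR p OR NOT r OR NOT s)   — distribute OR over AND
≡ (NOT p OR q) AND (NOT r OR s OR q) AND (NOT s OR r OR q) AND (NOT q OR p OR r OR s) AND (NOT q OR p OR NOT r OR NOT s)   — simplify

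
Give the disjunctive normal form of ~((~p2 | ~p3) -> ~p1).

~((~p2 | ~p3) -> ~p1)
≡ ~(~(~p2 | ~p3) | ~p1)   [eliminate ->]
≡ ~~(~p2 | ~p3) & ~~p1   [De Morgan]
≡ (~p2 | ~p3) & ~~p1   [double negation]
≡ (~p2 | ~p3) & p1   [double negation]
≡ (~p2 & p1) | (~p3 & p1)   [distribute & over |]

(~p2 & p1) | (~p3 & p1)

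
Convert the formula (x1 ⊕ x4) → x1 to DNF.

(¬x1 ∧ ¬x4) ∨ x1

(x1 ⊕ x4) → x1
= ¬(x1 ⊕ x4) ∨ x1   — eliminate →
= ¬((x1 ∧ ¬x4) ∨ (¬x1 ∧ x4)) ∨ x1   — expand ⊕
= (¬(x1 ∧ ¬x4) ∧ ¬(¬x1 ∧ x4)) ∨ x1   — De Morgan
= ((¬x1 ∨ ¬¬x4) ∧ ¬(¬x1 ∧ x4)) ∨ x1   — De Morgan
= ((¬x1 ∨ x4) ∧ ¬(¬x1 ∧ x4)) ∨ x1   — double negation
= ((¬x1 ∨ x4) ∧ (¬¬x1 ∨ ¬x4)) ∨ x1   — De Morgan
= ((¬x1 ∨ x4) ∧ (x1 ∨ ¬x4)) ∨ x1   — double negation
= (¬x1 ∧ x1) ∨ (¬x1 ∧ ¬x4) ∨ (x4 ∧ x1) ∨ (x4 ∧ ¬x4) ∨ x1   — distribute ∧ over ∨
= (¬x1 ∧ ¬x4) ∨ x1   — simplify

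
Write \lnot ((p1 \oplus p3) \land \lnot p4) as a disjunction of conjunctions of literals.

(\lnot p1 \land \lnot p3) \lor (p3 \land p1) \lor p4

\lnot ((p1 \oplus p3) \land \lnot p4)
= \lnot (((p1 \land \lnot p3) \lor (\lnot p1 \land p3)) \land \lnot p4)   (expand \oplus)
= \lnot ((p1 \land \lnot p3) \lor (\lnot p1 \land p3)) \lor \lnot \lnot p4   (De Morgan)
= (\lnot (p1 \land \lnot p3) \land \lnot (\lnot p1 \land p3)) \lor \lnot \lnot p4   (De Morgan)
= ((\lnot p1 \lor \lnot \lnot p3) \land \lnot (\lnot p1 \land p3)) \lor \lnot \lnot p4   (De Morgan)
= ((\lnot p1 \lor p3) \land \lnot (\lnot p1 \land p3)) \lor \lnot \lnot p4   (double negation)
= ((\lnot p1 \lor p3) \land (\lnot \lnot p1 \lor \lnot p3)) \lor \lnot \lnot p4   (De Morgan)
= ((\lnot p1 \lor p3) \land (p1 \lor \lnot p3)) \lor \lnot \lnot p4   (double negation)
= ((\lnot p1 \lor p3) \land (p1 \lor \lnot p3)) \lor p4   (double negation)
= (\lnot p1 \land p1) \lor (\lnot p1 \land \lnot p3) \lor (p3 \land p1) \lor (p3 \land \lnot p3) \lor p4   (distribute \land over \lor)
= (\lnot p1 \land \lnot p3) \lor (p3 \land p1) \lor p4   (simplify)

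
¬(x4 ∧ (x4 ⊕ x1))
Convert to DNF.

¬x4 ∨ (x1 ∧ x4)

¬(x4 ∧ (x4 ⊕ x1))
≡ ¬(x4 ∧ ((x4 ∧ ¬x1) ∨ (¬x4 ∧ x1)))   [expand ⊕]
≡ ¬x4 ∨ ¬((x4 ∧ ¬x1) ∨ (¬x4 ∧ x1))   [De Morgan]
≡ ¬x4 ∨ (¬(x4 ∧ ¬x1) ∧ ¬(¬x4 ∧ x1))   [De Morgan]
≡ ¬x4 ∨ ((¬x4 ∨ ¬¬x1) ∧ ¬(¬x4 ∧ x1))   [De Morgan]
≡ ¬x4 ∨ ((¬x4 ∨ x1) ∧ ¬(¬x4 ∧ x1))   [double negation]
≡ ¬x4 ∨ ((¬x4 ∨ x1) ∧ (¬¬x4 ∨ ¬x1))   [De Morgan]
≡ ¬x4 ∨ ((¬x4 ∨ x1) ∧ (x4 ∨ ¬x1))   [double negation]
≡ ¬x4 ∨ (¬x4 ∧ x4) ∨ (¬x4 ∧ ¬x1) ∨ (x1 ∧ x4) ∨ (x1 ∧ ¬x1)   [distribute ∧ over ∨]
≡ ¬x4 ∨ (x1 ∧ x4)   [simplify]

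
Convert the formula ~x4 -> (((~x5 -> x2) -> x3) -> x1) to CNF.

~x4 -> (((~x5 -> x2) -> x3) -> x1)
≡ ~~x4 | (((~x5 -> x2) -> x3) -> x1)   — eliminate ->
≡ ~~x4 | ~((~x5 -> x2) -> x3) | x1   — eliminate ->
≡ ~~x4 | ~(~(~x5 -> x2) | x3) | x1   — eliminate ->
≡ ~~x4 | ~(~(~~x5 | x2) | x3) | x1   — eliminate ->
≡ x4 | ~(~(~~x5 | x2) | x3) | x1   — double negation
≡ x4 | (~~(~~x5 | x2) & ~x3) | x1   — De Morgan
≡ x4 | ((~~x5 | x2) & ~x3) | x1   — double negation
≡ x4 | ((x5 | x2) & ~x3) | x1   — double negation
≡ (x4 | x5 | x2 | x1) & (x4 | ~x3 | x1)   — distribute | over &

(x4 | x5 | x2 | x1) & (x4 | ~x3 | x1)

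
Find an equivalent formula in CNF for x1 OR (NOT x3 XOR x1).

x1 OR NOT x3

x1 OR (NOT x3 XOR x1)
⇔ x1 OR ((NOT x3 OR x1) AND NOT (NOT x3 AND x1))   [expand XOR]
⇔ x1 OR ((NOT x3 OR x1) AND (NOT NOT x3 OR NOT x1))   [De Morgan]
⇔ x1 OR ((NOT x3 OR x1) AND (x3 OR NOT x1))   [double negation]
⇔ (x1 OR NOT x3 OR x1) AND (x1 OR x3 OR NOT x1)   [distribute OR over AND]
⇔ x1 OR NOT x3   [simplify]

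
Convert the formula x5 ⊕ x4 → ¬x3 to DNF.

x5 ⊕ x4 → ¬x3
⇔ ¬(x5 ⊕ x4) ∨ ¬x3   [eliminate →]
⇔ ¬(x5 ∧ ¬x4 ∨ ¬x5 ∧ x4) ∨ ¬x3   [expand ⊕]
⇔ ¬(x5 ∧ ¬x4) ∧ ¬(¬x5 ∧ x4) ∨ ¬x3   [De Morgan]
⇔ (¬x5 ∨ ¬¬x4) ∧ ¬(¬x5 ∧ x4) ∨ ¬x3   [De Morgan]
⇔ (¬x5 ∨ x4) ∧ ¬(¬x5 ∧ x4) ∨ ¬x3   [double negation]
⇔ (¬x5 ∨ x4) ∧ (¬¬x5 ∨ ¬x4) ∨ ¬x3   [De Morgan]
⇔ (¬x5 ∨ x4) ∧ (x5 ∨ ¬x4) ∨ ¬x3   [double negation]
⇔ ¬x5 ∧ x5 ∨ ¬x5 ∧ ¬x4 ∨ x4 ∧ x5 ∨ x4 ∧ ¬x4 ∨ ¬x3   [distribute ∧ over ∨]
⇔ ¬x5 ∧ ¬x4 ∨ x4 ∧ x5 ∨ ¬x3   [simplify]

¬x5 ∧ ¬x4 ∨ x4 ∧ x5 ∨ ¬x3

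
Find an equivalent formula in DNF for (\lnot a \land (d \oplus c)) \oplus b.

(\lnot a \land (d \oplus c)) \oplus b
= (\lnot a \land (d \oplus c) \land \lnot b) \lor (\lnot (\lnot a \land (d \oplus c)) \land b)   — expand \oplus
= (\lnot a \land ((d \land \lnot c) \lor (\lnot d \land c)) \land \lnot b) \lor (\lnot (\lnot a \land (d \oplus c)) \land b)   — expand \oplus
= (\lnot a \land ((d \land \lnot c) \lor (\lnot d \land c)) \land \lnot b) \lor (\lnot (\lnot a \land ((d \land \lnot c) \lor (\lnot d \land c))) \land b)   — expand \oplus
= (\lnot a \land ((d \land \lnot c) \lor (\lnot d \land c)) \land \lnot b) \lor ((\lnot \lnot a \lor \lnot ((d \land \lnot c) \lor (\lnot d \land c))) \land b)   — De Morgan
= (\lnot a \land ((d \land \lnot c) \lor (\lnot d \land c)) \land \lnot b) \lor ((a \lor \lnot ((d \land \lnot c) \lor (\lnot d \land c))) \land b)   — double negation
= (\lnot a \land ((d \land \lnot c) \lor (\lnot d \land c)) \land \lnot b) \lor ((a \lor (\lnot (d \land \lnot c) \land \lnot (\lnot d \land c))) \land b)   — De Morgan
= (\lnot a \land ((d \land \lnot c) \lor (\lnot d \land c)) \land \lnot b) \lor ((a \lor ((\lnot d \lor \lnot \lnot c) \land \lnot (\lnot d \land c))) \land b)   — De Morgan
= (\lnot a \land ((d \land \lnot c) \lor (\lnot d \land c)) \land \lnot b) \lor ((a \lor ((\lnot d \lor c) \land \lnot (\lnot d \land c))) \land b)   — double negation
= (\lnot a \land ((d \land \lnot c) \lor (\lnot d \land c)) \land \lnot b) \lor ((a \lor ((\lnot d \lor c) \land (\lnot \lnot d \lor \lnot c))) \land b)   — De Morgan
= (\lnot a \land ((d \land \lnot c) \lor (\lnot d \land c)) \land \lnot b) \lor ((a \lor ((\lnot d \lor c) \land (d \lor \lnot c))) \land b)   — double negation
= (\lnot a \land d \land \lnot c \land \lnot b) \lor (\lnot a \land \lnot d \land c \land \lnot b) \lor (a \land b) \lor (\lnot d \land d \land b) \lor (\lnot d \land \lnot c \land b) \lor (c \land d \land b) \lor (c \land \lnot c \land b)   — distribute \land over \lor
= (\lnot a \land d \land \lnot c \land \lnot b) \lor (\lnot a \land \lnot d \land c \land \lnot b) \lor (a \land b) \lor (\lnot d \land \lnot c \land b) \lor (c \land d \land b)   — simplify

(\lnot a \land d \land \lnot c \land \lnot b) \lor (\lnot a \land \lnot d \land c \land \lnot b) \lor (a \land b) \lor (\lnot d \land \lnot c \land b) \lor (c \land d \land b)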